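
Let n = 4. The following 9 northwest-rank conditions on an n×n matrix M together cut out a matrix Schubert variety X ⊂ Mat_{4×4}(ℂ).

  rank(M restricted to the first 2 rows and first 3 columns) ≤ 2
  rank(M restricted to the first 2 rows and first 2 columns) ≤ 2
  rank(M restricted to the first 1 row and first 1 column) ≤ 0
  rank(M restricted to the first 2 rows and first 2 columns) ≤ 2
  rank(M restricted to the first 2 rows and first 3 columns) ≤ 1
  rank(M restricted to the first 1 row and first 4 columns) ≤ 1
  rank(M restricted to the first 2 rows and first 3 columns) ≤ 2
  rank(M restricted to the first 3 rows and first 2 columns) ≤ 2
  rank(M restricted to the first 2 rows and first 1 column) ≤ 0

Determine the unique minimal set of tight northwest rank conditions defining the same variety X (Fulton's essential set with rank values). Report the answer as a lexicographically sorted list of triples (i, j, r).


Propagating the 9 rank bounds to every northwest block:

  0  1  1  1
  0  1  1  2
  1  2  2  3
  1  2  3  4

reading off 1-entries of Δ²R: w = (2, 4, 1, 3).

2 SE-corners of the 3-cell Rothe diagram give Ess(w):

[(2, 1, 0), (2, 3, 1)]


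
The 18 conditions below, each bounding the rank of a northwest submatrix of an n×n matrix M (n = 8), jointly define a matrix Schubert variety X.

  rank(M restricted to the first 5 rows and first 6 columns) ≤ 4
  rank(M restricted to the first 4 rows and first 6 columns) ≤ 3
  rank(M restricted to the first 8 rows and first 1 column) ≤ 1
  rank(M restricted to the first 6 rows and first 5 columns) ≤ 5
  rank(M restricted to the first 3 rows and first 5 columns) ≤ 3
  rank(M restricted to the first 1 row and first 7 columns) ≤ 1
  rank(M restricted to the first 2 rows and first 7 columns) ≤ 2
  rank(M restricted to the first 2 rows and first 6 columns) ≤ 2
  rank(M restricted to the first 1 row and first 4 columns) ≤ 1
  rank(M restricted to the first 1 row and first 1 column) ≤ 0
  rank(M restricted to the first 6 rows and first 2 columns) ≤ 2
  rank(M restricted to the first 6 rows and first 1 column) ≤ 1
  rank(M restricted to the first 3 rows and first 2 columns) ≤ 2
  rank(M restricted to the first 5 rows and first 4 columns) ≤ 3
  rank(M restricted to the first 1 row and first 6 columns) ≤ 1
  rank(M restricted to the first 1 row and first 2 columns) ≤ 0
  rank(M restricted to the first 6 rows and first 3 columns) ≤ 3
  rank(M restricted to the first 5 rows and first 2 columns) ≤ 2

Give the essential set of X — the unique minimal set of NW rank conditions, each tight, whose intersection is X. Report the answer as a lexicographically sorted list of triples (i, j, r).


Propagating the 18 rank bounds to every northwest block:

  row 1: 0  0  1  1  1  1  1  1
  row 2: 1  1  2  2  2  2  2  2
  row 3: 1  2  3  3  3  3  3  3
  row 4: 1  2  3  3  3  3  4  4
  row 5: 1  2  3  3  4  4  5  5
  row 6: 1  2  3  4  5  5  6  6
  row 7: 1  2  3  4  5  6  7  7
  row 8: 1  2  3  4  5  6  7  8

second differences of R give the permutation w = (3, 1, 2, 7, 5, 4, 6, 8).

Fulton essential set (3 of the 6 Rothe cells):

[(1, 2, 0), (4, 6, 3), (5, 4, 3)]


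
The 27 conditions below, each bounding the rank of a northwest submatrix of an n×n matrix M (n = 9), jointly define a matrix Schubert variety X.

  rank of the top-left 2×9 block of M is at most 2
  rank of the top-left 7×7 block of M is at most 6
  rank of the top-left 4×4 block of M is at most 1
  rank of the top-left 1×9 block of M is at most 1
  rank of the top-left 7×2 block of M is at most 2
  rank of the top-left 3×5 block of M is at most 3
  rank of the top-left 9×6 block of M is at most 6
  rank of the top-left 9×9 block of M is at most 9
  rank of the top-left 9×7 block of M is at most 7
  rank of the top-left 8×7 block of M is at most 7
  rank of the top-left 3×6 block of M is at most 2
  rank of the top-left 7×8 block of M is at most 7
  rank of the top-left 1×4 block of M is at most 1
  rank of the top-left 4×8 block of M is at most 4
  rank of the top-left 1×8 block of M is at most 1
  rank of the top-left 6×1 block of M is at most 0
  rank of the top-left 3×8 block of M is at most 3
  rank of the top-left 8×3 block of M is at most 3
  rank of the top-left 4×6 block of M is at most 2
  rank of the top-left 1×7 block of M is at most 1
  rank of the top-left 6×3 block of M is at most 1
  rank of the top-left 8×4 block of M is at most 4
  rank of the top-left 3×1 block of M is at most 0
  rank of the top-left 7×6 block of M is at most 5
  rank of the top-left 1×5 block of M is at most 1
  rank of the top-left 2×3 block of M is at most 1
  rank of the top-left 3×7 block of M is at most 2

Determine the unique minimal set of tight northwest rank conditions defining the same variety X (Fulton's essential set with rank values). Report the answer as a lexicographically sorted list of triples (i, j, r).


Recovering R(i,j) via the rank-extension bound from the 27 conditions:

  row 1: 0, 1, 1, 1, 1, 1, 1, 1, 1
  row 2: 0, 1, 1, 1, 2, 2, 2, 2, 2
  row 3: 0, 1, 1, 1, 2, 2, 2, 3, 3
  row 4: 0, 1, 1, 1, 2, 2, 3, 4, 4
  row 5: 0, 1, 1, 2, 3, 3, 4, 5, 5
  row 6: 0, 1, 1, 2, 3, 4, 5, 6, 6
  row 7: 1, 2, 2, 3, 4, 5, 6, 7, 7
  row 8: 1, 2, 3, 4, 5, 6, 7, 8, 8
  row 9: 1, 2, 3, 4, 5, 6, 7, 8, 9

second differences of R give the permutation w = (2, 5, 8, 7, 4, 6, 1, 3, 9).

5 SE-corners of the 17-cell Rothe diagram give Ess(w):

[(3, 7, 2), (4, 4, 1), (4, 6, 2), (6, 1, 0), (6, 3, 1)]


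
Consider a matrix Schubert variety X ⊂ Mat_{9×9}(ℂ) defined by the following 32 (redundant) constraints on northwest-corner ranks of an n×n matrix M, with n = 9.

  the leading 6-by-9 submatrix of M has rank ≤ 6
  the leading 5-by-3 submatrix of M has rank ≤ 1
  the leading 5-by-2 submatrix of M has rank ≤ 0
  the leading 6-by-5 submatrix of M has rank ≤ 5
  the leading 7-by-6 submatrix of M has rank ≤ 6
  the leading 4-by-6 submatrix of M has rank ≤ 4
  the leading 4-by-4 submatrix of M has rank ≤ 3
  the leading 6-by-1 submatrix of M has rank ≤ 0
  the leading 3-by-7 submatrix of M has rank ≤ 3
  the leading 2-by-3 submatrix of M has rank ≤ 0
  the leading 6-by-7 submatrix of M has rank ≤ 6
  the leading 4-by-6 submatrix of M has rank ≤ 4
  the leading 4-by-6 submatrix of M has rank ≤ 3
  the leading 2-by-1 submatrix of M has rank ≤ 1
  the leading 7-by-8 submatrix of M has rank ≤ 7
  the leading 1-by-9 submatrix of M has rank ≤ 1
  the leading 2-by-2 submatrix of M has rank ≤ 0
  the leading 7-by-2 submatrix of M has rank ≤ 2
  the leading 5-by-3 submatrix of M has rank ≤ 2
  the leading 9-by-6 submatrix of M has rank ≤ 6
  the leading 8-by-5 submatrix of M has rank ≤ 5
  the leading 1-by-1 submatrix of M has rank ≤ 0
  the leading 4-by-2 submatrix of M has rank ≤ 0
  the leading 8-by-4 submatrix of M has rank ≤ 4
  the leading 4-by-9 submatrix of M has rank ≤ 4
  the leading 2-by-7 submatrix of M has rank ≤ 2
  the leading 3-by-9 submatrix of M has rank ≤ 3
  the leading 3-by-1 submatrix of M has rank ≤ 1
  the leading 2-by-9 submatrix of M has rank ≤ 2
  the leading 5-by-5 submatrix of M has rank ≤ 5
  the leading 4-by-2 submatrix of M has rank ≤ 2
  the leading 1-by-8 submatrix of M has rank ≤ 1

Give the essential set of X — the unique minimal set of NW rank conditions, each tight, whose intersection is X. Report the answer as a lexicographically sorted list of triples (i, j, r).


The tightest implied rank at each (i,j), from the 32 conditions:

  R[1]: 0  0  0  1  1  1  1  1  1
  R[2]: 0  0  0  1  2  2  2  2  2
  R[3]: 0  0  1  2  3  3  3  3  3
  R[4]: 0  0  1  2  3  3  4  4  4
  R[5]: 0  0  1  2  3  4  5  5  5
  R[6]: 0  1  2  3  4  5  6  6  6
  R[7]: 1  2  3  4  5  6  7  7  7
  R[8]: 1  2  3  4  5  6  7  8  8
  R[9]: 1  2  3  4  5  6  7  8  9

giving w = (4, 5, 3, 7, 6, 2, 1, 8, 9) via Δ²R.

|D(w)|=14, |Ess(w)|=4:

[(2, 3, 0), (4, 6, 3), (5, 2, 0), (6, 1, 0)]


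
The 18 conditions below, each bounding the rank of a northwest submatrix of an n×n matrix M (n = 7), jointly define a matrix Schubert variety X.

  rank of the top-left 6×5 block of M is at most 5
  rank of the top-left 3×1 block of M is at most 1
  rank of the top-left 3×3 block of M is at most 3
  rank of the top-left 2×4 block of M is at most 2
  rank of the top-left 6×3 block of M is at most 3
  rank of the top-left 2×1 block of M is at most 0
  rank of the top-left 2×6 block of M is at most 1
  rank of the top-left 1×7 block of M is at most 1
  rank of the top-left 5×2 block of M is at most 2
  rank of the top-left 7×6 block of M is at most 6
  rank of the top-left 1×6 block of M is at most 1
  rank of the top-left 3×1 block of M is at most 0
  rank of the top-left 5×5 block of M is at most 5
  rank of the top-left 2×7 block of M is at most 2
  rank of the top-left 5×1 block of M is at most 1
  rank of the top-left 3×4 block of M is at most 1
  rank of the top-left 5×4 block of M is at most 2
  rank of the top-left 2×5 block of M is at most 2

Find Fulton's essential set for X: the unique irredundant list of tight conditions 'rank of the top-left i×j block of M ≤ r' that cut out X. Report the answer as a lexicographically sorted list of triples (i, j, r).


Reconstructing r_w from the 18 given conditions:

  i=1: 0  1  1  1  1  1  1
  i=2: 0  1  1  1  1  1  2
  i=3: 0  1  1  1  2  2  3
  i=4: 1  2  2  2  3  3  4
  i=5: 1  2  2  2  3  4  5
  i=6: 1  2  3  3  4  5  6
  i=7: 1  2  3  4  5  6  7

reading off 1-entries of Δ²R: w = (2, 7, 5, 1, 6, 3, 4).

D(w) has 11 cells with 4 SE-corners; essential set:

[(2, 6, 1), (3, 1, 0), (3, 4, 1), (5, 4, 2)]


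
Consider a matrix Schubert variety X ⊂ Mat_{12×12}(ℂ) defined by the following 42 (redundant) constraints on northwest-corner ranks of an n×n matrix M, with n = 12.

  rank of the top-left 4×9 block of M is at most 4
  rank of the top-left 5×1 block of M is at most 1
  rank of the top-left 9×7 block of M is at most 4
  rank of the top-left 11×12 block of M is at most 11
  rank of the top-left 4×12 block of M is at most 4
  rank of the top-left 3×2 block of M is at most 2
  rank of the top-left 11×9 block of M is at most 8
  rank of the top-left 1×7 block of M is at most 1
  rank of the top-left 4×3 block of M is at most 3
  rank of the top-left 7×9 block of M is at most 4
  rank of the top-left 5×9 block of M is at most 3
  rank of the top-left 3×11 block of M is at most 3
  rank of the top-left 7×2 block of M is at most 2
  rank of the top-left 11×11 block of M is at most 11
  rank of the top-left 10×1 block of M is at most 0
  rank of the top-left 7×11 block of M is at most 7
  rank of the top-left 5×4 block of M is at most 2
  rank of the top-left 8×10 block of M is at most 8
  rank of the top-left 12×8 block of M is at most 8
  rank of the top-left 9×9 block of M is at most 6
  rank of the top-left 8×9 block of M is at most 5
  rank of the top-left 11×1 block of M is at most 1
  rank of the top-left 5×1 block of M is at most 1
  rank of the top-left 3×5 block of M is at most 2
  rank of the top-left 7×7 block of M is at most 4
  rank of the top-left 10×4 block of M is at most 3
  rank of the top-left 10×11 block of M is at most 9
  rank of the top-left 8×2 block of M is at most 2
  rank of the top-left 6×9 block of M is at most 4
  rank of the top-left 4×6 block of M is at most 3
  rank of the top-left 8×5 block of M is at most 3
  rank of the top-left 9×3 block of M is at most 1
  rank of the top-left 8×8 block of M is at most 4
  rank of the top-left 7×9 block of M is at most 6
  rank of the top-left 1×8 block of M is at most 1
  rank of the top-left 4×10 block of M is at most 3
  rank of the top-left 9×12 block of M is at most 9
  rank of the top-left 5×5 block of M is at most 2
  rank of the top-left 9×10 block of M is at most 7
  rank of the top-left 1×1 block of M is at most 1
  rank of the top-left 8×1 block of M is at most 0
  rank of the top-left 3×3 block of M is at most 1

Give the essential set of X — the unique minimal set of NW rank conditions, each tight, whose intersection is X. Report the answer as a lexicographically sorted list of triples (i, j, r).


Recovering R(i,j) via the rank-extension bound from the 42 conditions:

  0 1 1 1 1 1 1 1 1 1 1 1
  0 1 1 2 2 2 2 2 2 2 2 2
  0 1 1 2 2 3 3 3 3 3 3 3
  0 1 1 2 2 3 3 3 3 3 4 4
  0 1 1 2 2 3 3 3 3 4 5 5
  0 1 1 2 3 4 4 4 4 5 6 6
  0 1 1 2 3 4 4 4 4 5 6 7
  0 1 1 2 3 4 4 4 5 6 7 8
  0 1 1 2 3 4 4 5 6 7 8 9
  0 1 2 3 4 5 5 6 7 8 9 10
  1 2 3 4 5 6 6 7 8 9 10 11
  1 2 3 4 5 6 7 8 9 10 11 12

hence w(1..12) = (2, 4, 6, 11, 10, 5, 12, 9, 8, 3, 1, 7).

8 SE-corners of the 34-cell Rothe diagram give Ess(w):

[(4, 10, 3), (5, 5, 2), (5, 9, 3), (7, 9, 4), (8, 8, 4), (9, 3, 1), (9, 7, 4), (10, 1, 0)]


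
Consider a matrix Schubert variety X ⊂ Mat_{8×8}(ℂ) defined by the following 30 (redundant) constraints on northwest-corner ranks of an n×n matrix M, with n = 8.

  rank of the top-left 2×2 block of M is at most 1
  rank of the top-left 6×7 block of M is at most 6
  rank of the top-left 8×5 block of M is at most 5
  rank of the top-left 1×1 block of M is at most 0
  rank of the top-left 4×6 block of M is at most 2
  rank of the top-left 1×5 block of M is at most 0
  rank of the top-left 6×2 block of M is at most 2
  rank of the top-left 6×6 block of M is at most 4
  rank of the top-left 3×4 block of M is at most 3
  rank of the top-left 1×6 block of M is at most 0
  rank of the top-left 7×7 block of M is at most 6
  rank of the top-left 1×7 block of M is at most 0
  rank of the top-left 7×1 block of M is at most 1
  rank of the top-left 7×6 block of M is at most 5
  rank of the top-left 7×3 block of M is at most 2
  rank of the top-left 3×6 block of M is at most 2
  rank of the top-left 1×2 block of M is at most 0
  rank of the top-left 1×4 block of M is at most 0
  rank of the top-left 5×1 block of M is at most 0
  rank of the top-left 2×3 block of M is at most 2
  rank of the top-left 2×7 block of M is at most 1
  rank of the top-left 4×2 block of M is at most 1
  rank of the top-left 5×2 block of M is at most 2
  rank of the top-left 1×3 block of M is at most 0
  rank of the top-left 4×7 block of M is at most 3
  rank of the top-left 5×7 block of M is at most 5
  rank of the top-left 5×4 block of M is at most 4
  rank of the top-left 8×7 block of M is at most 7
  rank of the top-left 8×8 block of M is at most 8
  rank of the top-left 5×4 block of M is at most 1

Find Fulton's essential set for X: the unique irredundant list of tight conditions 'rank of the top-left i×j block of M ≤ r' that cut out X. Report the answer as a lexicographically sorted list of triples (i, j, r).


Computing R[i][j] = min implied NW-rank bound (n=8, 30 conditions):

  0, 0, 0, 0, 0, 0, 0, 1
  0, 1, 1, 1, 1, 1, 1, 2
  0, 1, 1, 1, 2, 2, 2, 3
  0, 1, 1, 1, 2, 2, 3, 4
  0, 1, 1, 1, 2, 3, 4, 5
  1, 2, 2, 2, 3, 4, 5, 6
  1, 2, 2, 3, 4, 5, 6, 7
  1, 2, 3, 4, 5, 6, 7, 8

giving w = (8, 2, 5, 7, 6, 1, 4, 3) via Δ²R.

|D(w)|=19, |Ess(w)|=5:

[(1, 7, 0), (4, 6, 2), (5, 1, 0), (5, 4, 1), (7, 3, 2)]


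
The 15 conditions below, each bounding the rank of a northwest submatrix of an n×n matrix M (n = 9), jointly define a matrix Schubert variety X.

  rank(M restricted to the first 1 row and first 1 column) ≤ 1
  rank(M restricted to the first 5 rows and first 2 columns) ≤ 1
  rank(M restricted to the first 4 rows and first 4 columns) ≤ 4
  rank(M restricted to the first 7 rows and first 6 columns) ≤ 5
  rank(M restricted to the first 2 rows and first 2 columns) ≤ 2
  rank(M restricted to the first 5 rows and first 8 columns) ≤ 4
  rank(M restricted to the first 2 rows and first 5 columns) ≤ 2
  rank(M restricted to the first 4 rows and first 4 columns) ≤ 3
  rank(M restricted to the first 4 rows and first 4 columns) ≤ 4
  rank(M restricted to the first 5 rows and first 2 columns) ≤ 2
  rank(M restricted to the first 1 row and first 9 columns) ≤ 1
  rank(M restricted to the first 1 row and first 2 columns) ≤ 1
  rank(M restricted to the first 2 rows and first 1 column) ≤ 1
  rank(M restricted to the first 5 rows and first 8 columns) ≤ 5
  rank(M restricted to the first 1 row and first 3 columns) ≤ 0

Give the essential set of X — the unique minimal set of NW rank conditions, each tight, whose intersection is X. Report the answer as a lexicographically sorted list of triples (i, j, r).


Propagating the 15 rank bounds to every northwest block:

  row 1: 0 | 0 | 0 | 1 | 1 | 1 | 1 | 1 | 1
  row 2: 1 | 1 | 1 | 2 | 2 | 2 | 2 | 2 | 2
  row 3: 1 | 1 | 2 | 3 | 3 | 3 | 3 | 3 | 3
  row 4: 1 | 1 | 2 | 3 | 4 | 4 | 4 | 4 | 4
  row 5: 1 | 1 | 2 | 3 | 4 | 4 | 4 | 4 | 5
  row 6: 1 | 2 | 3 | 4 | 5 | 5 | 5 | 5 | 6
  row 7: 1 | 2 | 3 | 4 | 5 | 5 | 6 | 6 | 7
  row 8: 1 | 2 | 3 | 4 | 5 | 6 | 7 | 7 | 8
  row 9: 1 | 2 | 3 | 4 | 5 | 6 | 7 | 8 | 9

reading off 1-entries of Δ²R: w = (4, 1, 3, 5, 9, 2, 7, 6, 8).

ℓ(w)=10; the 4 essential cells (i,j,r):

[(1, 3, 0), (5, 2, 1), (5, 8, 4), (7, 6, 5)]


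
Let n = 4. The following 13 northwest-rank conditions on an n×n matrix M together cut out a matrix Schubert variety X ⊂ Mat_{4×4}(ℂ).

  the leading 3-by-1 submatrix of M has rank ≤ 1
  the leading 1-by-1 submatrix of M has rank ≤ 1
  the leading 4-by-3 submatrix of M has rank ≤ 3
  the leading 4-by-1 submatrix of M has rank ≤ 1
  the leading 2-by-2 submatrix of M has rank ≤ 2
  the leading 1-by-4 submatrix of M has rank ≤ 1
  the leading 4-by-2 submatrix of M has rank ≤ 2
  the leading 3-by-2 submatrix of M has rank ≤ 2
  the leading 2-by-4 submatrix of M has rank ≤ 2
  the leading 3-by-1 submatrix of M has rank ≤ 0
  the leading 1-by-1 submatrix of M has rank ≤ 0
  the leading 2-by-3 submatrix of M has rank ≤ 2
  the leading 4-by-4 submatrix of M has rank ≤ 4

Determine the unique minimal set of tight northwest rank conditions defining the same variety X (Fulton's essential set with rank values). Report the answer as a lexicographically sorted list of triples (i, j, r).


The tightest implied rank at each (i,j), from the 13 conditions:

  R[1]: 0  1  1  1
  R[2]: 0  1  2  2
  R[3]: 0  1  2  3
  R[4]: 1  2  3  4

hence w(1..4) = (2, 3, 4, 1).

Fulton essential set (1 of the 3 Rothe cells):

[(3, 1, 0)]


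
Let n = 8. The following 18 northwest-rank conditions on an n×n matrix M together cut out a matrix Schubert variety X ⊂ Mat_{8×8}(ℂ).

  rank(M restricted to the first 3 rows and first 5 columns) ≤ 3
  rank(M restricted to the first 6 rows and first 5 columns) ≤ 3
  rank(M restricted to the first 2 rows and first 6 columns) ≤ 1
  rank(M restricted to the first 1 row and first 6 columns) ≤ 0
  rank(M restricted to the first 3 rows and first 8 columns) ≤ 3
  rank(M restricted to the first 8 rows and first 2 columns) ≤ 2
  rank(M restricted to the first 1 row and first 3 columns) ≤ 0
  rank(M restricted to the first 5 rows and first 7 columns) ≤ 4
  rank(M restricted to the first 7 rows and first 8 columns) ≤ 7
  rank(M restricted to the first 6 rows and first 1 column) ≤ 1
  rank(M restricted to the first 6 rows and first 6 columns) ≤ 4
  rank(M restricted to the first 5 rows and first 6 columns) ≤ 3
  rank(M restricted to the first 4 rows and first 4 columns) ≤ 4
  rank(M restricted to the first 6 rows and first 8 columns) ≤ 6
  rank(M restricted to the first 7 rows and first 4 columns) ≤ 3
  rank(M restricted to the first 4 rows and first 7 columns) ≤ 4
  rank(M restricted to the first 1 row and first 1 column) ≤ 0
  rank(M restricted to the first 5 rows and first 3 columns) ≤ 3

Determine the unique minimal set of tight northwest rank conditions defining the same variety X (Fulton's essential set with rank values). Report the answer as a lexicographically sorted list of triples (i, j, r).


Computing R[i][j] = min implied NW-rank bound (n=8, 18 conditions):

  row 1: 0, 0, 0, 0, 0, 0, 1, 1
  row 2: 1, 1, 1, 1, 1, 1, 2, 2
  row 3: 1, 2, 2, 2, 2, 2, 3, 3
  row 4: 1, 2, 3, 3, 3, 3, 4, 4
  row 5: 1, 2, 3, 3, 3, 3, 4, 5
  row 6: 1, 2, 3, 3, 3, 4, 5, 6
  row 7: 1, 2, 3, 3, 4, 5, 6, 7
  row 8: 1, 2, 3, 4, 5, 6, 7, 8

reading off 1-entries of Δ²R: w = (7, 1, 2, 3, 8, 6, 5, 4).

Rothe diagram D(w) (12 cells), 4 SE-corners (essential conditions):

[(1, 6, 0), (5, 6, 3), (6, 5, 3), (7, 4, 3)]


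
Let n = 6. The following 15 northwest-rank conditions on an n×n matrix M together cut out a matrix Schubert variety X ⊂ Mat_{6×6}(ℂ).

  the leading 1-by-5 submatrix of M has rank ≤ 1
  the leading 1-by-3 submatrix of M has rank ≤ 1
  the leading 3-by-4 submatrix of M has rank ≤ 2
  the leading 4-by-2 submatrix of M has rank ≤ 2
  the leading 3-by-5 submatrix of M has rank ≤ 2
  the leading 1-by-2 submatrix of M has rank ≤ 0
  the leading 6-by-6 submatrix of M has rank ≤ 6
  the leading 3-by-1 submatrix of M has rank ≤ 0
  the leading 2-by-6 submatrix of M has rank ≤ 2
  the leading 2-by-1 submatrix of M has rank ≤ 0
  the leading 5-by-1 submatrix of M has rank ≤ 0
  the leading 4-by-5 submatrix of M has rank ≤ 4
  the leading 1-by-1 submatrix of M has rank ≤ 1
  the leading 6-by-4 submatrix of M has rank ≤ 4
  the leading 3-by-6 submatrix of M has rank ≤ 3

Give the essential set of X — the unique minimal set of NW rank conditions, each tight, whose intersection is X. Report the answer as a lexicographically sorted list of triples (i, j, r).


Rank table r_w(6×6) implied by the 15 constraints:

  0 0 1 1 1 1
  0 1 2 2 2 2
  0 1 2 2 2 3
  0 1 2 3 3 4
  0 1 2 3 4 5
  1 2 3 4 5 6

reading off 1-entries of Δ²R: w = (3, 2, 6, 4, 5, 1).

Fulton essential set (3 of the 8 Rothe cells):

[(1, 2, 0), (3, 5, 2), (5, 1, 0)]


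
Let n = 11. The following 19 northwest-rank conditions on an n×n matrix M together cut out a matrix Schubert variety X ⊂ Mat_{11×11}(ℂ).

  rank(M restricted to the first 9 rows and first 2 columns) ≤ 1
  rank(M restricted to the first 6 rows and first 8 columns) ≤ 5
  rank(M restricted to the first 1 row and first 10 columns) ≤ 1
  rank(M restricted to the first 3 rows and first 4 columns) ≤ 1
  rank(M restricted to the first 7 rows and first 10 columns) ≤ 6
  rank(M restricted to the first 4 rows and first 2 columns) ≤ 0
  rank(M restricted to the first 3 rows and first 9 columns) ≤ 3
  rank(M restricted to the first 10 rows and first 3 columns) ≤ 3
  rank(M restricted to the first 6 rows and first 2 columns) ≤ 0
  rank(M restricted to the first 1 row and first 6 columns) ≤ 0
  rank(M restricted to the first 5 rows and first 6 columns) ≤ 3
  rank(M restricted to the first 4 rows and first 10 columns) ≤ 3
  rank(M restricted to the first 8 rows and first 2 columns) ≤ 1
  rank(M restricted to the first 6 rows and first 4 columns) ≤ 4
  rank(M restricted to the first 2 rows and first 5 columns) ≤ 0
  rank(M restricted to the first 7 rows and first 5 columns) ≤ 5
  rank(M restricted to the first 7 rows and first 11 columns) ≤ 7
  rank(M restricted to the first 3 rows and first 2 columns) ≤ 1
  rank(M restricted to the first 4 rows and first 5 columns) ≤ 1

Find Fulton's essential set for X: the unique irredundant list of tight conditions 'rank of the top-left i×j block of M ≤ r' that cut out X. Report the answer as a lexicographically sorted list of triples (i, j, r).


Reconstructing r_w from the 19 given conditions:

  i=1: 0  0  0  0  0  0  1  1  1  1  1
  i=2: 0  0  0  0  0  1  2  2  2  2  2
  i=3: 0  0  1  1  1  2  3  3  3  3  3
  i=4: 0  0  1  1  1  2  3  3  3  3  4
  i=5: 0  0  1  2  2  3  4  4  4  4  5
  i=6: 0  0  1  2  3  4  5  5  5  5  6
  i=7: 1  1  2  3  4  5  6  6  6  6  7
  i=8: 1  1  2  3  4  5  6  7  7  7  8
  i=9: 1  1  2  3  4  5  6  7  8  8  9
  i=10: 1  2  3  4  5  6  7  8  9  9  10
  i=11: 1  2  3  4  5  6  7  8  9  10  11

giving w = (7, 6, 3, 11, 4, 5, 1, 8, 9, 2, 10) via Δ²R.

|D(w)|=26, |Ess(w)|=6:

[(1, 6, 0), (2, 5, 0), (4, 5, 1), (4, 10, 3), (6, 2, 0), (9, 2, 1)]


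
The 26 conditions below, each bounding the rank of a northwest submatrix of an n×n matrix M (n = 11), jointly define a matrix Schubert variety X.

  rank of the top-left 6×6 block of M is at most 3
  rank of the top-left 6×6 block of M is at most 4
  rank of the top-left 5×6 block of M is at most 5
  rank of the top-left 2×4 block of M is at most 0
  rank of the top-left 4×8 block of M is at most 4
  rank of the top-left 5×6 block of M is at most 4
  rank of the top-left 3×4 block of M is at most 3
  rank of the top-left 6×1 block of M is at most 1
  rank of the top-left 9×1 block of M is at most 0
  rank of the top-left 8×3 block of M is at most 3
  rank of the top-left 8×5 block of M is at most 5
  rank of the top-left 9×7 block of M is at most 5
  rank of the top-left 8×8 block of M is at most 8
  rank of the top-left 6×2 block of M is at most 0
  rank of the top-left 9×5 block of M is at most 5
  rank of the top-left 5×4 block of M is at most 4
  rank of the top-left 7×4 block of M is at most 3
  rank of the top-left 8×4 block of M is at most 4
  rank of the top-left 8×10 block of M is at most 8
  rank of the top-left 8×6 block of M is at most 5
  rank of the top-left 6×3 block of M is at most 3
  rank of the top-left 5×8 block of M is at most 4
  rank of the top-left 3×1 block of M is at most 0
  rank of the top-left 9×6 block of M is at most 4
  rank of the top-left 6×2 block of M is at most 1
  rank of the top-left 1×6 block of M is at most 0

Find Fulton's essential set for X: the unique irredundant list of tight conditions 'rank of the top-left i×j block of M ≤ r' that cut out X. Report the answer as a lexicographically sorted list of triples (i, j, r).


Reconstructing r_w from the 26 given conditions:

  R[1]: 0, 0, 0, 0, 0, 0, 1, 1, 1, 1, 1
  R[2]: 0, 0, 0, 0, 1, 1, 2, 2, 2, 2, 2
  R[3]: 0, 0, 1, 1, 2, 2, 3, 3, 3, 3, 3
  R[4]: 0, 0, 1, 2, 3, 3, 4, 4, 4, 4, 4
  R[5]: 0, 0, 1, 2, 3, 3, 4, 4, 5, 5, 5
  R[6]: 0, 0, 1, 2, 3, 3, 4, 5, 6, 6, 6
  R[7]: 0, 1, 2, 3, 4, 4, 5, 6, 7, 7, 7
  R[8]: 0, 1, 2, 3, 4, 4, 5, 6, 7, 8, 8
  R[9]: 0, 1, 2, 3, 4, 4, 5, 6, 7, 8, 9
  R[10]: 1, 2, 3, 4, 5, 5, 6, 7, 8, 9, 10
  R[11]: 1, 2, 3, 4, 5, 6, 7, 8, 9, 10, 11

the unique w with this rank table is (7, 5, 3, 4, 9, 8, 2, 10, 11, 1, 6).

Fulton essential set (7 of the 26 Rothe cells):

[(1, 6, 0), (2, 4, 0), (5, 8, 4), (6, 2, 0), (6, 6, 3), (9, 1, 0), (9, 6, 4)]


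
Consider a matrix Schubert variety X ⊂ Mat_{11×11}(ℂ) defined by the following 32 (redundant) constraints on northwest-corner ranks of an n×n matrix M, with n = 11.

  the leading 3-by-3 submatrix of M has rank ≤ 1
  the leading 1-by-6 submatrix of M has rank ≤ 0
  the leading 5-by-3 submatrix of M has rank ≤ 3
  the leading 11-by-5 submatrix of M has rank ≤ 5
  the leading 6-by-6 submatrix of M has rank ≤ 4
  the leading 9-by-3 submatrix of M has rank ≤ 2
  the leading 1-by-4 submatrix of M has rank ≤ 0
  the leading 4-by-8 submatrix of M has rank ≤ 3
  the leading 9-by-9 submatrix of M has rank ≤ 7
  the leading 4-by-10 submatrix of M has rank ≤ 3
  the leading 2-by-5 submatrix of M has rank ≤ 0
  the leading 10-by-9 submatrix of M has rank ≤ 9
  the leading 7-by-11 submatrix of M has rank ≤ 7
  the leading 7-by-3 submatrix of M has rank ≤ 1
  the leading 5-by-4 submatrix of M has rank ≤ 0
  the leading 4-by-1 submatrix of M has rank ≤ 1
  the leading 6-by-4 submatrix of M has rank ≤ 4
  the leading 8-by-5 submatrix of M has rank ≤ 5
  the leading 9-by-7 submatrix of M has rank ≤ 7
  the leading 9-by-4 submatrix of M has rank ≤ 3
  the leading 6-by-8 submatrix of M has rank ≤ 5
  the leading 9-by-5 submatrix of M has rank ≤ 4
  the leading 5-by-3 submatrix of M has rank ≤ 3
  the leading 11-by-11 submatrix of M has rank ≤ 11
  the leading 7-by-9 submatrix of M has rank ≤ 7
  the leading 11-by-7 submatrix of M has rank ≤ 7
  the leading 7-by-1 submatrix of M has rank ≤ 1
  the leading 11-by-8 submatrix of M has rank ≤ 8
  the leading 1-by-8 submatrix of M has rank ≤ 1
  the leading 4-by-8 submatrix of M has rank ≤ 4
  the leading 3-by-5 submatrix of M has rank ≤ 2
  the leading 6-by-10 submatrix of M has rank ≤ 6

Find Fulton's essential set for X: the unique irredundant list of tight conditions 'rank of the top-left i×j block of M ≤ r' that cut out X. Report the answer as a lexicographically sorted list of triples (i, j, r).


Propagating the 32 rank bounds to every northwest block:

  0, 0, 0, 0, 0, 0, 1, 1, 1, 1, 1
  0, 0, 0, 0, 0, 1, 2, 2, 2, 2, 2
  0, 0, 0, 0, 1, 2, 3, 3, 3, 3, 3
  0, 0, 0, 0, 1, 2, 3, 3, 3, 3, 4
  0, 0, 0, 0, 1, 2, 3, 4, 4, 4, 5
  1, 1, 1, 1, 2, 3, 4, 5, 5, 5, 6
  1, 1, 1, 2, 3, 4, 5, 6, 6, 6, 7
  1, 2, 2, 3, 4, 5, 6, 7, 7, 7, 8
  1, 2, 2, 3, 4, 5, 6, 7, 7, 8, 9
  1, 2, 3, 4, 5, 6, 7, 8, 8, 9, 10
  1, 2, 3, 4, 5, 6, 7, 8, 9, 10, 11

so w = (7, 6, 5, 11, 8, 1, 4, 2, 10, 3, 9).

Rothe diagram D(w) (30 cells), 7 SE-corners (essential conditions):

[(1, 6, 0), (2, 5, 0), (4, 10, 3), (5, 4, 0), (7, 3, 1), (9, 3, 2), (9, 9, 7)]


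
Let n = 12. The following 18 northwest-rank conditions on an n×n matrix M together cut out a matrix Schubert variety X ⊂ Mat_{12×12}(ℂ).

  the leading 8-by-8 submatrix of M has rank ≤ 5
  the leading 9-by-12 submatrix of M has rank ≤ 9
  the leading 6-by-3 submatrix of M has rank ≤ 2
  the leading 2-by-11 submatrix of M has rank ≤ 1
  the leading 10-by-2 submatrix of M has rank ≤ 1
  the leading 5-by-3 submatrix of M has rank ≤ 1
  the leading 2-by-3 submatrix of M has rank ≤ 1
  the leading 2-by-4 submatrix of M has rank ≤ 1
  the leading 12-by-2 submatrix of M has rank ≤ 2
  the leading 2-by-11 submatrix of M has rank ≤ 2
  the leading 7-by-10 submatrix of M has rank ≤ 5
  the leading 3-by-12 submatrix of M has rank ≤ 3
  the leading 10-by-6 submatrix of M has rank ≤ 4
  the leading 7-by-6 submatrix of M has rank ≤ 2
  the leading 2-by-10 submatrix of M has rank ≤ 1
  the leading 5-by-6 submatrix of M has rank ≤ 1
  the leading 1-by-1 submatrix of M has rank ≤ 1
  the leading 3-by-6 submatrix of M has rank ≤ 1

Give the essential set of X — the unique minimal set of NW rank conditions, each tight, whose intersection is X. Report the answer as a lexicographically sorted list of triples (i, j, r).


The tightest implied rank at each (i,j), from the 18 conditions:

  row 1: 1 1 1 1 1 1 1 1 1 1 1 1
  row 2: 1 1 1 1 1 1 1 1 1 1 1 2
  row 3: 1 1 1 1 1 1 2 2 2 2 2 3
  row 4: 1 1 1 1 1 1 2 3 3 3 3 4
  row 5: 1 1 1 1 1 1 2 3 4 4 4 5
  row 6: 1 1 2 2 2 2 3 4 5 5 5 6
  row 7: 1 1 2 2 2 2 3 4 5 5 6 7
  row 8: 1 1 2 3 3 3 4 5 6 6 7 8
  row 9: 1 1 2 3 4 4 5 6 7 7 8 9
  row 10: 1 1 2 3 4 4 5 6 7 8 9 10
  row 11: 1 2 3 4 5 5 6 7 8 9 10 11
  row 12: 1 2 3 4 5 6 7 8 9 10 11 12

second differences of R give the permutation w = (1, 12, 7, 8, 9, 3, 11, 4, 5, 10, 2, 6).

6 SE-corners of the 35-cell Rothe diagram give Ess(w):

[(2, 11, 1), (5, 6, 1), (7, 6, 2), (7, 10, 5), (10, 2, 1), (10, 6, 4)]


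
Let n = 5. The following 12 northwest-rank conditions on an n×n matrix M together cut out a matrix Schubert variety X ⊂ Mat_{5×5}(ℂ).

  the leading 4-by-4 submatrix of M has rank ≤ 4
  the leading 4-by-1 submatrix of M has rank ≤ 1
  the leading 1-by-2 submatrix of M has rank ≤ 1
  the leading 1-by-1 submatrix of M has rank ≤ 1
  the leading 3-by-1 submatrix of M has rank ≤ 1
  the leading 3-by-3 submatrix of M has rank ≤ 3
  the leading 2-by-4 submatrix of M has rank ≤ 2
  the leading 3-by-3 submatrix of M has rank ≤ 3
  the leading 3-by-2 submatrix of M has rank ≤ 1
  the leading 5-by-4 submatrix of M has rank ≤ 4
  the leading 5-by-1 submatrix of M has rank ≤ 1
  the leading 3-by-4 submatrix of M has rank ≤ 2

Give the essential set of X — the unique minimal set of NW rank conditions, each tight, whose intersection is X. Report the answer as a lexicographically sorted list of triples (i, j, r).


Rank table r_w(5×5) implied by the 12 constraints:

  1  1  1  1  1
  1  1  2  2  2
  1  1  2  2  3
  1  2  3  3  4
  1  2  3  4  5

so w = (1, 3, 5, 2, 4).

ℓ(w)=3; the 2 essential cells (i,j,r):

[(3, 2, 1), (3, 4, 2)]


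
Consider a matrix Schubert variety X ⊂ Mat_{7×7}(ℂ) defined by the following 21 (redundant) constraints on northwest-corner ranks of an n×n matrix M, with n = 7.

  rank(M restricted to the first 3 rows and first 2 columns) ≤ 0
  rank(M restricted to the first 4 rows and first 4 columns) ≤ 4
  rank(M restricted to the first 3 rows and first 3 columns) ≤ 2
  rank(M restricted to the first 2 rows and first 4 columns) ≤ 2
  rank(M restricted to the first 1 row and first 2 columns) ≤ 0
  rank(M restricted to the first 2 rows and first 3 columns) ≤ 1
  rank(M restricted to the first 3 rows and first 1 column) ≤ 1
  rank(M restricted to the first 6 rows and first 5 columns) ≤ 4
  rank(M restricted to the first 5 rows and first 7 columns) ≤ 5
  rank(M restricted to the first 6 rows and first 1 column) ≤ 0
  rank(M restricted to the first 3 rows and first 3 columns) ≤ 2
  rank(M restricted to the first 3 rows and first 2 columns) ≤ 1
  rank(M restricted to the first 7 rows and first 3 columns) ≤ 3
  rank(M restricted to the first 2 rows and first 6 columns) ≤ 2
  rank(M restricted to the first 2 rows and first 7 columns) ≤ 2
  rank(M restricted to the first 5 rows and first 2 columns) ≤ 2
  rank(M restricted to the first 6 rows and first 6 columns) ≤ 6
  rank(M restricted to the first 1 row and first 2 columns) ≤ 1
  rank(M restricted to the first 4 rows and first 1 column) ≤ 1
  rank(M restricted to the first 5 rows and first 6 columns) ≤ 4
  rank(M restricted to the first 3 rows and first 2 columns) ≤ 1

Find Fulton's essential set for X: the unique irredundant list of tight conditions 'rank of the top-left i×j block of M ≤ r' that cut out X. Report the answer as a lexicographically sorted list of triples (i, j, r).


Propagating the 21 rank bounds to every northwest block:

  i=1: 0, 0, 1, 1, 1, 1, 1
  i=2: 0, 0, 1, 2, 2, 2, 2
  i=3: 0, 0, 1, 2, 3, 3, 3
  i=4: 0, 1, 2, 3, 4, 4, 4
  i=5: 0, 1, 2, 3, 4, 4, 5
  i=6: 0, 1, 2, 3, 4, 5, 6
  i=7: 1, 2, 3, 4, 5, 6, 7

reading off 1-entries of Δ²R: w = (3, 4, 5, 2, 7, 6, 1).

Rothe diagram D(w) (10 cells), 3 SE-corners (essential conditions):

[(3, 2, 0), (5, 6, 4), (6, 1, 0)]


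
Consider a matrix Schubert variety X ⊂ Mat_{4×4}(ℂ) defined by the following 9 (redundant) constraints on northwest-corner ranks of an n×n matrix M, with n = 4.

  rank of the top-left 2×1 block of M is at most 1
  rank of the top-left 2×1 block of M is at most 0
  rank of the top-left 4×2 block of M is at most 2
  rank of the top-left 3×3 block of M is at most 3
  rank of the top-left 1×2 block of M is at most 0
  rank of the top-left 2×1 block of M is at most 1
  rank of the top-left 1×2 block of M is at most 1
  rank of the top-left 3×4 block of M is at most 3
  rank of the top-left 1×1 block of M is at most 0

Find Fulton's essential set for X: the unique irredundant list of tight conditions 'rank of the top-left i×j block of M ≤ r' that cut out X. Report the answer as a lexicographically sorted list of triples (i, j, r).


Reconstructing r_w from the 9 given conditions:

  i=1: 0, 0, 1, 1
  i=2: 0, 1, 2, 2
  i=3: 1, 2, 3, 3
  i=4: 1, 2, 3, 4

so w = (3, 2, 1, 4).

D(w) has 3 cells with 2 SE-corners; essential set:

[(1, 2, 0), (2, 1, 0)]


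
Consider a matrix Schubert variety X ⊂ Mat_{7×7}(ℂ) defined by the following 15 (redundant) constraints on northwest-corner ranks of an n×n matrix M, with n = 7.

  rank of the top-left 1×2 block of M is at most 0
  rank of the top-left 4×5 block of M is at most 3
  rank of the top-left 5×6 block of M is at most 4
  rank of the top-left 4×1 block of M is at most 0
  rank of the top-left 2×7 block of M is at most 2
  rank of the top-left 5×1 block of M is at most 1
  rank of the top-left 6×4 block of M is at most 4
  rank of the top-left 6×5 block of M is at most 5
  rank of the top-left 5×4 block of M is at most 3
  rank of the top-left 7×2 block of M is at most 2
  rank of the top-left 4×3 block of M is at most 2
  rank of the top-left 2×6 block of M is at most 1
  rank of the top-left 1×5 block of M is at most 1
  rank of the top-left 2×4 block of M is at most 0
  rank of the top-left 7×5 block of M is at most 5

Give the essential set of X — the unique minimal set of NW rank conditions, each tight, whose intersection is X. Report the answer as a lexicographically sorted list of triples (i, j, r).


Propagating the 15 rank bounds to every northwest block:

  i=1: 0 0 0 0 1 1 1
  i=2: 0 0 0 0 1 1 2
  i=3: 0 1 1 1 2 2 3
  i=4: 0 1 2 2 3 3 4
  i=5: 1 2 3 3 4 4 5
  i=6: 1 2 3 4 5 5 6
  i=7: 1 2 3 4 5 6 7

second differences of R give the permutation w = (5, 7, 2, 3, 1, 4, 6).

Rothe diagram D(w) (11 cells), 3 SE-corners (essential conditions):

[(2, 4, 0), (2, 6, 1), (4, 1, 0)]


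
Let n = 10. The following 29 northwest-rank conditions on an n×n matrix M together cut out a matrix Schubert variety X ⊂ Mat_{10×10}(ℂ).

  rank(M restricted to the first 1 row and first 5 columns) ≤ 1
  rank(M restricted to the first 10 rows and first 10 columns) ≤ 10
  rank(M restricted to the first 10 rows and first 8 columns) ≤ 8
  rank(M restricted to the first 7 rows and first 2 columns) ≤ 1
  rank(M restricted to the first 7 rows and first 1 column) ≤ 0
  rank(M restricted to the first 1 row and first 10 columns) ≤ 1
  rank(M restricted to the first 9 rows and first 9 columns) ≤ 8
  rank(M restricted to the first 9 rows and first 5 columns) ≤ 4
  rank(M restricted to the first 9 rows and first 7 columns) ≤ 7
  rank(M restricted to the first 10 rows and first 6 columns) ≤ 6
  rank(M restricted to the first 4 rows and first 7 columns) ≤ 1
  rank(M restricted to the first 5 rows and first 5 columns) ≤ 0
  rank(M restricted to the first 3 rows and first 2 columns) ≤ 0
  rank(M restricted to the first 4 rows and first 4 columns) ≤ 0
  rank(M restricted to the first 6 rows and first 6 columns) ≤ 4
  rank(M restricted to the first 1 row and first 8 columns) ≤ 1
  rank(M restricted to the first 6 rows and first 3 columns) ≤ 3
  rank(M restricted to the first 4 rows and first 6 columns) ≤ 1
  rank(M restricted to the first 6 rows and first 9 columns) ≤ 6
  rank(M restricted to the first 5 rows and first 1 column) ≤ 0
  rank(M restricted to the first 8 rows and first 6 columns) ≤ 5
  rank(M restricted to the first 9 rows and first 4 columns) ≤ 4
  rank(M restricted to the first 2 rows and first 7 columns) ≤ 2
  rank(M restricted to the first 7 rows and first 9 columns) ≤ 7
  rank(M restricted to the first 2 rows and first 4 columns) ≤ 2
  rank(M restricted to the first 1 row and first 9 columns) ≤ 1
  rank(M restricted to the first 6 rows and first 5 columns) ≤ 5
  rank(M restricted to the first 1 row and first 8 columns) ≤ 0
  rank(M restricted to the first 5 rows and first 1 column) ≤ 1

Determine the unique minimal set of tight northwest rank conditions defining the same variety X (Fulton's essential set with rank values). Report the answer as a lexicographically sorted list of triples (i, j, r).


Recovering R(i,j) via the rank-extension bound from the 29 conditions:

  R[1]: 0 | 0 | 0 | 0 | 0 | 0 | 0 | 0 | 1 | 1
  R[2]: 0 | 0 | 0 | 0 | 0 | 1 | 1 | 1 | 2 | 2
  R[3]: 0 | 0 | 0 | 0 | 0 | 1 | 1 | 2 | 3 | 3
  R[4]: 0 | 0 | 0 | 0 | 0 | 1 | 1 | 2 | 3 | 4
  R[5]: 0 | 0 | 0 | 0 | 0 | 1 | 2 | 3 | 4 | 5
  R[6]: 0 | 1 | 1 | 1 | 1 | 2 | 3 | 4 | 5 | 6
  R[7]: 0 | 1 | 2 | 2 | 2 | 3 | 4 | 5 | 6 | 7
  R[8]: 1 | 2 | 3 | 3 | 3 | 4 | 5 | 6 | 7 | 8
  R[9]: 1 | 2 | 3 | 4 | 4 | 5 | 6 | 7 | 8 | 9
  R[10]: 1 | 2 | 3 | 4 | 5 | 6 | 7 | 8 | 9 | 10

hence w(1..10) = (9, 6, 8, 10, 7, 2, 3, 1, 4, 5).

ℓ(w)=32; the 4 essential cells (i,j,r):

[(1, 8, 0), (4, 7, 1), (5, 5, 0), (7, 1, 0)]


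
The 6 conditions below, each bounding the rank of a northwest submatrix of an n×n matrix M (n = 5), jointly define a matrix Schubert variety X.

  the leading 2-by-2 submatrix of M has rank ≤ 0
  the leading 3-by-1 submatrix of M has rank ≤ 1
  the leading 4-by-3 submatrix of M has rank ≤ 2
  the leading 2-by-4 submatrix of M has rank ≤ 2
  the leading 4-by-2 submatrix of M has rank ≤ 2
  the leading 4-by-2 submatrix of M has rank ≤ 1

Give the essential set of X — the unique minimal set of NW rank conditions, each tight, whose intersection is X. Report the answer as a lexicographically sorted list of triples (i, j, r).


Rank table r_w(5×5) implied by the 6 constraints:

  i=1: 0  0  1  1  1
  i=2: 0  0  1  2  2
  i=3: 1  1  2  3  3
  i=4: 1  1  2  3  4
  i=5: 1  2  3  4  5

hence w(1..5) = (3, 4, 1, 5, 2).

ℓ(w)=5; the 2 essential cells (i,j,r):

[(2, 2, 0), (4, 2, 1)]
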